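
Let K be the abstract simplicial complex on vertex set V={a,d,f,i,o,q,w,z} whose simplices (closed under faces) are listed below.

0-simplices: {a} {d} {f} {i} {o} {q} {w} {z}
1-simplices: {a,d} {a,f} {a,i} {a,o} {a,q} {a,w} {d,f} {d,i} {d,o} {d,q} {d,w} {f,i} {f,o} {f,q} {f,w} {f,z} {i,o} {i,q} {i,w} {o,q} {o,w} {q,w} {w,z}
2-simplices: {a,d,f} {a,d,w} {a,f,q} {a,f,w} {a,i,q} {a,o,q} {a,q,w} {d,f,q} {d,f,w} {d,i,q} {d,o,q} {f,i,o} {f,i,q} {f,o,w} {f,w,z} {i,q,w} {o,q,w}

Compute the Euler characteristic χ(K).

n_0=8 n_1=23 n_2=17
χ=+8−23+17=2

χ(K)=2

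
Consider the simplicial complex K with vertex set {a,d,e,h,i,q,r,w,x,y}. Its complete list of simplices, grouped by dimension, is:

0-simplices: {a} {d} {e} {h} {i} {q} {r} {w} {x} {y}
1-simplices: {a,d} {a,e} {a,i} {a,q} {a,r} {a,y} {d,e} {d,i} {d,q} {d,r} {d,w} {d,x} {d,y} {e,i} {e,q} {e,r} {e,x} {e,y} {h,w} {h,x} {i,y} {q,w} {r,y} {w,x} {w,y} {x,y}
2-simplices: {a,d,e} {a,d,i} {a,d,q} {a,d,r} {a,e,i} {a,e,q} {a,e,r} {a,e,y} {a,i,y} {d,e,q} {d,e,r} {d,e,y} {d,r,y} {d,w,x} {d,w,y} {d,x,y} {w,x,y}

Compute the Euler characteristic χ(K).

n_0=10 n_1=26 n_2=17
χ=+10−26+17=1

χ(K)=1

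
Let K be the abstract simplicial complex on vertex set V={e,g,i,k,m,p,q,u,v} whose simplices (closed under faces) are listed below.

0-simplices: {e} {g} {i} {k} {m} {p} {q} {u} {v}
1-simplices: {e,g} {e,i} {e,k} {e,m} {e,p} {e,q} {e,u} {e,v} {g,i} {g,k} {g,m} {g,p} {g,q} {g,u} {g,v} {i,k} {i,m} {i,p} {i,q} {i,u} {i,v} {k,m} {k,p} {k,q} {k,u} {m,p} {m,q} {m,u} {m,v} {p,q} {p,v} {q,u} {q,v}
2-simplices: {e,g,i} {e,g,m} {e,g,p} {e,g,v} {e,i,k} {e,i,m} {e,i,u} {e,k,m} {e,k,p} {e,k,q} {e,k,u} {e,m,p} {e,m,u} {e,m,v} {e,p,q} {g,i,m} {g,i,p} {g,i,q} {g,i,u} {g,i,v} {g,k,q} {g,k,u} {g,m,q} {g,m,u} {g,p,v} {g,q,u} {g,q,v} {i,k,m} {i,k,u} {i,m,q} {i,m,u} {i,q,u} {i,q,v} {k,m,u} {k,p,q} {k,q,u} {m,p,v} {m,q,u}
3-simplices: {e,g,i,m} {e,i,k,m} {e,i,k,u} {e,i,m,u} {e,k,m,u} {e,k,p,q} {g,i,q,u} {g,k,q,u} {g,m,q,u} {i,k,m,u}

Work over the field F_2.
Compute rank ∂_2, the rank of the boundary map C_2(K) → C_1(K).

rank∂_2=25

n_0=9 n_1=33 n_2=38 n_3=10  [Z2]
∂1: piv[eg,ei,ek,em,ep,eq,eu,ev] rk=8  ker:gi,gk,gm,gp,gq,gu,gv,ik,im,ip,iq,iu,iv,km,kp,kq,ku,mp,mq,mu,mv,pq,pv,qu,qv
∂2: piv[egi,egm,egp,egv,eik,eim,eiu,ekm,ekp,ekq,eku,emp,emu,emv,epq,gip,giq,giu,giv,gkq,gku,gmq,gpv,gqu,gqv] rk=25  ker:gim,gmu,ikm,iku,imq,imu,iqu,iqv,kmu,kpq,kqu,mpv,mqu
∂3: piv[egim,eikm,eiku,eimu,ekmu,ekpq,giqu,gkqu,gmqu] rk=9  ker:ikmu
rk∂_2=25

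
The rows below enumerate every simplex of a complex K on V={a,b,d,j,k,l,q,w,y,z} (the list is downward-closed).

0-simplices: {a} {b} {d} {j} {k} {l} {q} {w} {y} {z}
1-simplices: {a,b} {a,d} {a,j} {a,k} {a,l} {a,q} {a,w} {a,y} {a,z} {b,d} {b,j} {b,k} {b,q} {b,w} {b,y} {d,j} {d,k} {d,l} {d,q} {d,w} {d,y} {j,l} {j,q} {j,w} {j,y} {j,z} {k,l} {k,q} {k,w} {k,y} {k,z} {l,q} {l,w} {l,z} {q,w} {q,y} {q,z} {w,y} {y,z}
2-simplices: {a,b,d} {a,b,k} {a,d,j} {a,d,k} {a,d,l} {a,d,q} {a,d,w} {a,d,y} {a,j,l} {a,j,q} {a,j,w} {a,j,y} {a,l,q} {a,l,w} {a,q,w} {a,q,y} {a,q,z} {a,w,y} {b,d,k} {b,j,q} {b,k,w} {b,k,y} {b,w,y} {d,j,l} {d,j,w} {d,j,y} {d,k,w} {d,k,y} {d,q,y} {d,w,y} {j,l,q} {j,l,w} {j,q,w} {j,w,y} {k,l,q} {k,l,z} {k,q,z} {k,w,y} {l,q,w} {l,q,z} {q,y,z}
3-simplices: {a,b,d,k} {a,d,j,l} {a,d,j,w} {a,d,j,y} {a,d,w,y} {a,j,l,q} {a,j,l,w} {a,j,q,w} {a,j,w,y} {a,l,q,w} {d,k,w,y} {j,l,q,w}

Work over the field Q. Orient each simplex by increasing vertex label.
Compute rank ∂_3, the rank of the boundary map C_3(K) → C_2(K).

rank∂_3=11

n_0=10 n_1=39 n_2=41 n_3=12  [Q]
∂1: piv[ab,ad,aj,ak,al,aq,aw,ay,az] rk=9  ker:bd,bj,bk,bq,bw,by,dj,dk,dl,dq,dw,dy,jl,jq,jw,jy,jz,kl,kq,kw,ky,kz,lq,lw,lz,qw,qy,qz,wy,yz
∂2: piv[abd,abk,adj,adk,adl,adq,adw,ady,ajl,ajq,ajw,ajy,alq,alw,aqw,aqy,aqz,awy,bjq,bkw,bky,bwy,dkw,klq,klz,kqz,qyz] rk=27  ker:bdk,djl,djw,djy,dky,dqy,dwy,jlq,jlw,jqw,jwy,kwy,lqw,lqz
∂3: piv[abdk,adjl,adjw,adjy,adwy,ajlq,ajlw,ajqw,ajwy,alqw,dkwy] rk=11  ker:jlqw
rk∂_3=11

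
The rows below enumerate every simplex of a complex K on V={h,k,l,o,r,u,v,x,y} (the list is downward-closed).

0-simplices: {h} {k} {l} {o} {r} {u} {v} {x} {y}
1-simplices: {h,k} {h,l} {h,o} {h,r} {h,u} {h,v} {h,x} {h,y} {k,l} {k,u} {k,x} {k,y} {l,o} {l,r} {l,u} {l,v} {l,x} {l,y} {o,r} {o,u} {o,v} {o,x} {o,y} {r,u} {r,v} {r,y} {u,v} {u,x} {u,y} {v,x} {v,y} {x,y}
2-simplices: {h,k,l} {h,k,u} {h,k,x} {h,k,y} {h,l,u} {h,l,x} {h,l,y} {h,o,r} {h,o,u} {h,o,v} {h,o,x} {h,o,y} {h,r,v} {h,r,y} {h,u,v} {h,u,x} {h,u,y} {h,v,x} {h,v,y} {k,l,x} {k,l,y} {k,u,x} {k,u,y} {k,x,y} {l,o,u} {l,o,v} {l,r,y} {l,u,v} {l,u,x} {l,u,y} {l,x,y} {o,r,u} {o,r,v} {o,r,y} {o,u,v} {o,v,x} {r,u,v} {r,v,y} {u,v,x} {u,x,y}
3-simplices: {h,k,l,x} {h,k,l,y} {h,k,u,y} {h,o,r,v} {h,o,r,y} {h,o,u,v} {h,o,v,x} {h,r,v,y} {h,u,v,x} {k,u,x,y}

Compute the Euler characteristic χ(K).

χ(K)=7

n_0=9 n_1=32 n_2=40 n_3=10
χ=+9−32+40−10=7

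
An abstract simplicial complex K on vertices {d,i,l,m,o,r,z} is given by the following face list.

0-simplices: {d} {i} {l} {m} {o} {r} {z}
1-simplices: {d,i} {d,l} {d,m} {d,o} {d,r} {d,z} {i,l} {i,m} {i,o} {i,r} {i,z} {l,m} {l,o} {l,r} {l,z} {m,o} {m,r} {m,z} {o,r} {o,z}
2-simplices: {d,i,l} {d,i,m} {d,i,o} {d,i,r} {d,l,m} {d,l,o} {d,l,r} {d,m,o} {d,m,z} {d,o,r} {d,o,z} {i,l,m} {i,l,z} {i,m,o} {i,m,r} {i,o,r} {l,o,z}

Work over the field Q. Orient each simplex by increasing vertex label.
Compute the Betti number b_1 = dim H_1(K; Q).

n_0=7 n_1=20 n_2=17  [Q]
∂1: piv[di,dl,dm,do,dr,dz] rk=6  ker:il,im,io,ir,iz,lm,lo,lr,lz,mo,mr,mz,or,oz
∂2: piv[dil,dim,dio,dir,dlm,dlo,dlr,dmo,dmz,dor,doz,ilz,imr,loz] rk=14  ker:ilm,imo,ior
b_1=(20−6)−14=0

b_1=0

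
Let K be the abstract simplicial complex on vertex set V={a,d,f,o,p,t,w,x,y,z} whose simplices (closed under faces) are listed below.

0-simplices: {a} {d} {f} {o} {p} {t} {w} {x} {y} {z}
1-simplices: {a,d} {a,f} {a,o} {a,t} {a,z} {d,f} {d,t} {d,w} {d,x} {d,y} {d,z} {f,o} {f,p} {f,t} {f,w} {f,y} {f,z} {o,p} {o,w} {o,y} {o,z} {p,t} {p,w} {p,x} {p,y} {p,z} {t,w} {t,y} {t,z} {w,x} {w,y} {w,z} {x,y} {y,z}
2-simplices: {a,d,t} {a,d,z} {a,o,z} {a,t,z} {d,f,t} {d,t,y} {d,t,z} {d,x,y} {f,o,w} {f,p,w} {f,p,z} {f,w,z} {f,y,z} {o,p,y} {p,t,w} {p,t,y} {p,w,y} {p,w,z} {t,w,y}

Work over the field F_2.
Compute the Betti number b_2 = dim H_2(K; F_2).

n_0=10 n_1=34 n_2=19  [Z2]
∂1: piv[ad,af,ao,at,az,dw,dx,dy,fp] rk=9  ker:df,dt,dz,fo,ft,fw,fy,fz,op,ow,oy,oz,pt,pw,px,py,pz,tw,ty,tz,wx,wy,wz,xy,yz
∂2: piv[adt,adz,aoz,atz,dft,dty,dxy,fow,fpw,fpz,fwz,fyz,opy,ptw,pty,pwy] rk=16  ker:dtz,pwz,twy
b_2=(19−16)−0=3

b_2=3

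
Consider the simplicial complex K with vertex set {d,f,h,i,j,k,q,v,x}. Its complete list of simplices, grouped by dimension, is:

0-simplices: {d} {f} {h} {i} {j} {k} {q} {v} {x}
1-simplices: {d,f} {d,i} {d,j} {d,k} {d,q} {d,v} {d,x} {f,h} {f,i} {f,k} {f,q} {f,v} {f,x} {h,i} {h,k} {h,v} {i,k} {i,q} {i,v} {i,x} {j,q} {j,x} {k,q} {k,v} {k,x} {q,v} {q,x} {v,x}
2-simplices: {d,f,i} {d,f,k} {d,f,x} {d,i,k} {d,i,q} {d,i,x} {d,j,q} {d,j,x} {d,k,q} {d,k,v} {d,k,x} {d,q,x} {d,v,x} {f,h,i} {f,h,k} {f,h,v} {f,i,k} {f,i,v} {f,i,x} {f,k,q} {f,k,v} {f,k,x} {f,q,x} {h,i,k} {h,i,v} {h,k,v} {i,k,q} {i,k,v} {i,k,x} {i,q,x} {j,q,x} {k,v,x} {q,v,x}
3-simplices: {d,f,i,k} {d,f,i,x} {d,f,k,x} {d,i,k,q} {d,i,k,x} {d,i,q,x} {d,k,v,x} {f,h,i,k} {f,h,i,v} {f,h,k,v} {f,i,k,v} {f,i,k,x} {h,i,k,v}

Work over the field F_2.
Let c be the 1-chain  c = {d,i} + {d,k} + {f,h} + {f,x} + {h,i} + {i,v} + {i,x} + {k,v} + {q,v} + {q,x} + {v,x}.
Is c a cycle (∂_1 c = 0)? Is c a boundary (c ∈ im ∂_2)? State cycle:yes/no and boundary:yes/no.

n_0=9 n_1=28 n_2=33 n_3=13  [Z2]
∂1: piv[df,di,dj,dk,dq,dv,dx,fh] rk=8  ker:fi,fk,fq,fv,fx,hi,hk,hv,ik,iq,iv,ix,jq,jx,kq,kv,kx,qv,qx,vx
∂2: piv[dfi,dfk,dfx,dik,diq,dix,djq,djx,dkq,dkv,dkx,dqx,dvx,fhi,fhk,fhv,fiv,fkq,fkv,qvx] rk=20  ker:fik,fix,fkx,fqx,hik,hiv,hkv,ikq,ikv,ikx,iqx,jqx,kvx
∂3: piv[dfik,dfix,dfkx,dikq,dikx,diqx,dkvx,fhik,fhiv,fhkv,fikv] rk=11  ker:fikx,hikv
∂1c = 0
c vs im∂2: reduces to 0 ⇒ boundary

cycle:yes boundary:yes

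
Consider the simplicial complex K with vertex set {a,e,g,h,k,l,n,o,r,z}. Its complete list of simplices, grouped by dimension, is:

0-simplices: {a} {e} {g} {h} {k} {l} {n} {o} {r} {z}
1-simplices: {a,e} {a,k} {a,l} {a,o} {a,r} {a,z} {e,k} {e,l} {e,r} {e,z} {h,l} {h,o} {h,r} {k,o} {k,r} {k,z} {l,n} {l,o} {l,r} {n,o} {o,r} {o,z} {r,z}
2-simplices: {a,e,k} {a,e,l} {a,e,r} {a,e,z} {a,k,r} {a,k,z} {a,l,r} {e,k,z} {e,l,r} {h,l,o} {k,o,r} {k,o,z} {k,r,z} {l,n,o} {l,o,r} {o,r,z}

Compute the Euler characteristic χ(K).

χ(K)=3

n_0=10 n_1=23 n_2=16
χ=+10−23+16=3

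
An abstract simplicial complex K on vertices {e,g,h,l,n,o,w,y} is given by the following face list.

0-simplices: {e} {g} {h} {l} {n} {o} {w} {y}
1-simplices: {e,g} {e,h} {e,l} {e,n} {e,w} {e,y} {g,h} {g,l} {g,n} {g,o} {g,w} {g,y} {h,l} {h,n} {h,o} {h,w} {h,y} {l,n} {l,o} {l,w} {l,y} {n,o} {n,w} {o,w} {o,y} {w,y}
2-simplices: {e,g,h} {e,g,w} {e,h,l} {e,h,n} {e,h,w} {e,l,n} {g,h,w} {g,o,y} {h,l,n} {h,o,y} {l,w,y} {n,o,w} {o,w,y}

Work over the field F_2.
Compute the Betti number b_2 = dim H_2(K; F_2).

b_2=2

n_0=8 n_1=26 n_2=13  [Z2]
∂1: piv[eg,eh,el,en,ew,ey,go] rk=7  ker:gh,gl,gn,gw,gy,hl,hn,ho,hw,hy,ln,lo,lw,ly,no,nw,ow,oy,wy
∂2: piv[egh,egw,ehl,ehn,ehw,eln,goy,hoy,lwy,now,owy] rk=11  ker:ghw,hln
b_2=(13−11)−0=2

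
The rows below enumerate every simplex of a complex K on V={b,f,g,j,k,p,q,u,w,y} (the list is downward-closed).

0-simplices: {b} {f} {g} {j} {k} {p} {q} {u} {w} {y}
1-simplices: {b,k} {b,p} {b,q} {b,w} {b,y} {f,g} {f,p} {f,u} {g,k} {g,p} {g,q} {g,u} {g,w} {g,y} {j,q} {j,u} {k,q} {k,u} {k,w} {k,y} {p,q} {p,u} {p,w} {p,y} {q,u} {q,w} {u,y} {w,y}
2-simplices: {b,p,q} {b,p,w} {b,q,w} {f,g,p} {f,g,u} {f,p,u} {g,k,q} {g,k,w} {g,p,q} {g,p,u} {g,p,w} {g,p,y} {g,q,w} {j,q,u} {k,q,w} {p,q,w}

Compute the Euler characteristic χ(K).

χ(K)=-2

n_0=10 n_1=28 n_2=16
χ=+10−28+16=-2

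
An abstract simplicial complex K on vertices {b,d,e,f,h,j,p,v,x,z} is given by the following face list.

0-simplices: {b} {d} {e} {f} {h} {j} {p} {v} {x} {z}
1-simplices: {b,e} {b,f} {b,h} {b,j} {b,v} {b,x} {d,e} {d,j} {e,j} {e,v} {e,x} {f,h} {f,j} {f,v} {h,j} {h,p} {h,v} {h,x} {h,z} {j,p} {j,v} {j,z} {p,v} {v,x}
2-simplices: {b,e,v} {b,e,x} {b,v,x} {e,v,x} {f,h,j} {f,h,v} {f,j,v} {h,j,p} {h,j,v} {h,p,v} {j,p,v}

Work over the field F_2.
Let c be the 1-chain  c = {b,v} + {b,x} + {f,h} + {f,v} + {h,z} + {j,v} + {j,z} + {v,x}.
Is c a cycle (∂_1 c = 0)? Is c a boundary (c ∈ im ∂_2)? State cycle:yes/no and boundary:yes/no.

cycle:yes boundary:no

n_0=10 n_1=24 n_2=11  [Z2]
∂1: piv[be,bf,bh,bj,bv,bx,de,hp,hz] rk=9  ker:dj,ej,ev,ex,fh,fj,fv,hj,hv,hx,jp,jv,jz,pv,vx
∂2: piv[bev,bex,bvx,fhj,fhv,fjv,hjp,hpv] rk=8  ker:evx,hjv,jpv
∂1c = 0
c vs im∂2: residual ≠ 0 ⇒ not boundary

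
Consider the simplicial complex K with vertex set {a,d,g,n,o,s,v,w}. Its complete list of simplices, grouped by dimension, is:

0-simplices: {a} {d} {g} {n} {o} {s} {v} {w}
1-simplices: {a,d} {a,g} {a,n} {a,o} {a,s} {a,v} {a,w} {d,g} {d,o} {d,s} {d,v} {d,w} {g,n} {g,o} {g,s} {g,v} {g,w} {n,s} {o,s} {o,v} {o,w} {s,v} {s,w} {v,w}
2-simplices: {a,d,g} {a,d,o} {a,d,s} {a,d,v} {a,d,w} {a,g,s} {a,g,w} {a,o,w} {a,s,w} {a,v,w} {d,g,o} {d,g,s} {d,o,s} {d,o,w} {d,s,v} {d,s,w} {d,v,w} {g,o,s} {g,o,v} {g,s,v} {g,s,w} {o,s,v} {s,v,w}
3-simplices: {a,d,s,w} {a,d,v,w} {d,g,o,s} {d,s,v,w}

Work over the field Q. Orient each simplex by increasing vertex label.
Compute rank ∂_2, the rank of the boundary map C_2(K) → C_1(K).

n_0=8 n_1=24 n_2=23 n_3=4  [Q]
∂1: piv[ad,ag,an,ao,as,av,aw] rk=7  ker:dg,do,ds,dv,dw,gn,go,gs,gv,gw,ns,os,ov,ow,sv,sw,vw
∂2: piv[adg,ado,ads,adv,adw,ags,agw,aow,asw,avw,dgo,dos,dsv,gov,gsv] rk=15  ker:dgs,dow,dsw,dvw,gos,gsw,osv,svw
∂3: piv[adsw,advw,dgos,dsvw] rk=4
rk∂_2=15

rank∂_2=15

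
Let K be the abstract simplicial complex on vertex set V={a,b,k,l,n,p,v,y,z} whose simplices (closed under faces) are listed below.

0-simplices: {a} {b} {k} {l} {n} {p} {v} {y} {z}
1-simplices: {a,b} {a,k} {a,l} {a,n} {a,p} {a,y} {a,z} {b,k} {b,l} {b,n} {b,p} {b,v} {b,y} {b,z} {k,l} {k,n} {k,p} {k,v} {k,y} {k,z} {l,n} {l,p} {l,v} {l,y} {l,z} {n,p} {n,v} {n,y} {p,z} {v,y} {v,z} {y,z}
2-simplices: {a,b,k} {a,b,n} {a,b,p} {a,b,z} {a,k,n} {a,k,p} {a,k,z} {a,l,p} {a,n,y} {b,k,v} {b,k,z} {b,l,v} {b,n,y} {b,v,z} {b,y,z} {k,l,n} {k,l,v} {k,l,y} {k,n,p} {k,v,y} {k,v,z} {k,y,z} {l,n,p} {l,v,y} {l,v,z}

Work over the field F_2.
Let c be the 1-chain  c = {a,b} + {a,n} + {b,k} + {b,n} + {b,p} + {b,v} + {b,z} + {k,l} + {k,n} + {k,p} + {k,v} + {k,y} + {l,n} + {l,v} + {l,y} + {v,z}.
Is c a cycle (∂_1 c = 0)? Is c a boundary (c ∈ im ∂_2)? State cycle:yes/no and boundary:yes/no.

n_0=9 n_1=32 n_2=25  [Z2]
∂1: piv[ab,ak,al,an,ap,ay,az,bv] rk=8  ker:bk,bl,bn,bp,by,bz,kl,kn,kp,kv,ky,kz,ln,lp,lv,ly,lz,np,nv,ny,pz,vy,vz,yz
∂2: piv[abk,abn,abp,abz,akn,akp,akz,alp,any,bkv,blv,bny,bvz,byz,kln,klv,kly,knp,kvy,kyz,lnp,lvz] rk=22  ker:bkz,kvz,lvy
∂1c = 0
c vs im∂2: reduces to 0 ⇒ boundary

cycle:yes boundary:yes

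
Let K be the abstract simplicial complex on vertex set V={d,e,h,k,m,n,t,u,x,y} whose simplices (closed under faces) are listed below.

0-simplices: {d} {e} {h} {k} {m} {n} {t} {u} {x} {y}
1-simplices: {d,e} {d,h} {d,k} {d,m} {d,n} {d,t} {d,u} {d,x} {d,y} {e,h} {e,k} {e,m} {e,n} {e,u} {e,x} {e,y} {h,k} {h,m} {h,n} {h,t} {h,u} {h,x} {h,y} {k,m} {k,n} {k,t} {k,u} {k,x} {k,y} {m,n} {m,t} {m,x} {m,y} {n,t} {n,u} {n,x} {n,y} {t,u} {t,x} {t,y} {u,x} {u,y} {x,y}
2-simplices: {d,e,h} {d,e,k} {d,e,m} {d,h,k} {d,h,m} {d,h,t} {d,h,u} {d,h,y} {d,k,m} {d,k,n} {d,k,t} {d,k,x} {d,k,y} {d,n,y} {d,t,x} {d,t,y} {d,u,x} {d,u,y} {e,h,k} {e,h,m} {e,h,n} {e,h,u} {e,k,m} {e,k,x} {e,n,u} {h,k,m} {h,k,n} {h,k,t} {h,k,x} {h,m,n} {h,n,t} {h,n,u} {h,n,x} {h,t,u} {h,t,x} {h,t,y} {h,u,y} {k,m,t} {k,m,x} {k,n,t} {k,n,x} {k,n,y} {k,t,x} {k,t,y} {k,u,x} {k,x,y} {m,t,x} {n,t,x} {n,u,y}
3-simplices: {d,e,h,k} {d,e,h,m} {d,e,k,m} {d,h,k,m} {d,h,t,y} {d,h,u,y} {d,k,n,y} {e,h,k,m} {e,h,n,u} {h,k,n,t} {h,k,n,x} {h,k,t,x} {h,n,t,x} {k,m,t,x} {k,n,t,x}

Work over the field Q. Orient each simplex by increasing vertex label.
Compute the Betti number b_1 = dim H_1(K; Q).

b_1=2

n_0=10 n_1=43 n_2=49 n_3=15  [Q]
∂1: piv[de,dh,dk,dm,dn,dt,du,dx,dy] rk=9  ker:eh,ek,em,en,eu,ex,ey,hk,hm,hn,ht,hu,hx,hy,km,kn,kt,ku,kx,ky,mn,mt,mx,my,nt,nu,nx,ny,tu,tx,ty,ux,uy,xy
∂2: piv[deh,dek,dem,dhk,dhm,dht,dhu,dhy,dkm,dkn,dkt,dkx,dky,dny,dtx,dty,dux,duy,ehn,ehu,ekx,enu,hkn,hkx,hmn,hnt,hnx,htu,kmt,kmx,kux,kxy] rk=32  ker:ehk,ehm,ekm,hkm,hkt,hnu,htx,hty,huy,knt,knx,kny,ktx,kty,mtx,ntx,nuy
∂3: piv[dehk,dehm,dekm,dhkm,dhty,dhuy,dkny,ehnu,hknt,hknx,hktx,hntx,kmtx] rk=13  ker:ehkm,kntx
b_1=(43−9)−32=2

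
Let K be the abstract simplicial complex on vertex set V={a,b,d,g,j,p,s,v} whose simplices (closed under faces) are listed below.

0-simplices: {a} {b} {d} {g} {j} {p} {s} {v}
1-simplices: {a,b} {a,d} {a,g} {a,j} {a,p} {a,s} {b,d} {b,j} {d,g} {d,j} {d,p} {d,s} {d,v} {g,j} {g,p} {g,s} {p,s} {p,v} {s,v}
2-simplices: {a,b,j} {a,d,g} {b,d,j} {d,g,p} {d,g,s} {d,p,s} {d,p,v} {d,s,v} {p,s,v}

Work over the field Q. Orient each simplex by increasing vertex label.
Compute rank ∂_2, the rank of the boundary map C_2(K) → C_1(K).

rank∂_2=8

n_0=8 n_1=19 n_2=9  [Q]
∂1: piv[ab,ad,ag,aj,ap,as,dv] rk=7  ker:bd,bj,dg,dj,dp,ds,gj,gp,gs,ps,pv,sv
∂2: piv[abj,adg,bdj,dgp,dgs,dps,dpv,dsv] rk=8  ker:psv
rk∂_2=8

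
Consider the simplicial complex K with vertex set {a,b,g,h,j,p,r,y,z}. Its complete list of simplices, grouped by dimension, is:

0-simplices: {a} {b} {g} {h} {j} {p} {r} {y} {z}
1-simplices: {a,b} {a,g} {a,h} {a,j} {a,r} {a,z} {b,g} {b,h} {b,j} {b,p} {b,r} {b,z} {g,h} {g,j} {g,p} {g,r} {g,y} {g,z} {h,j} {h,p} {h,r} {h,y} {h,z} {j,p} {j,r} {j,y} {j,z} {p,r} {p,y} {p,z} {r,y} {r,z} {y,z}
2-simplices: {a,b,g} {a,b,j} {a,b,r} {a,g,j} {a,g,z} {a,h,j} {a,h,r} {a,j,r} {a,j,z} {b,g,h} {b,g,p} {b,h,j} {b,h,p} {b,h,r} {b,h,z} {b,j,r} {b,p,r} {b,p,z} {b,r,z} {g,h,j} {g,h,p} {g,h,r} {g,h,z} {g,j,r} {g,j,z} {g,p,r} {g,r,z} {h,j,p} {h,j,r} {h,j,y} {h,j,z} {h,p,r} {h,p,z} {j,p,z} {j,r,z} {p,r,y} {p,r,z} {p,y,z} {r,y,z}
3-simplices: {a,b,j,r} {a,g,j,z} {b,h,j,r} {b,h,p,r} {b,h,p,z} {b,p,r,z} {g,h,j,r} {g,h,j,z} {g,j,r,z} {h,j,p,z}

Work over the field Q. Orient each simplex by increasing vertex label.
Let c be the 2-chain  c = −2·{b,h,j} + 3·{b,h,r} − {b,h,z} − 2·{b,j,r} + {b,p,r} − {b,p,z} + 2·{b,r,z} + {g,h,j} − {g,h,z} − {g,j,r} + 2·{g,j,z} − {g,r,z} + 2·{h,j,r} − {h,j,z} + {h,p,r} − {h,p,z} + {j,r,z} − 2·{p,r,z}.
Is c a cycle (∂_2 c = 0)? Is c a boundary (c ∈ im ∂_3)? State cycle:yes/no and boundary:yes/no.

n_0=9 n_1=33 n_2=39 n_3=10  [Q]
∂1: piv[ab,ag,ah,aj,ar,az,bp,gy] rk=8  ker:bg,bh,bj,br,bz,gh,gj,gp,gr,gz,hj,hp,hr,hy,hz,jp,jr,jy,jz,pr,py,pz,ry,rz,yz
∂2: piv[abg,abj,abr,agj,agz,ahj,ahr,ajr,ajz,bgh,bgp,bhj,bhp,bhz,bpr,bpz,brz,ghr,ghz,hjp,hjy,pry,pyz] rk=23  ker:bhr,bjr,ghj,ghp,gjr,gjz,gpr,grz,hjr,hjz,hpr,hpz,jpz,jrz,prz,ryz
∂3: piv[abjr,agjz,bhjr,bhpr,bhpz,bprz,ghjr,ghjz,gjrz,hjpz] rk=10
∂2c = 0
c vs im∂3: reduces to 0 ⇒ boundary

cycle:yes boundary:yes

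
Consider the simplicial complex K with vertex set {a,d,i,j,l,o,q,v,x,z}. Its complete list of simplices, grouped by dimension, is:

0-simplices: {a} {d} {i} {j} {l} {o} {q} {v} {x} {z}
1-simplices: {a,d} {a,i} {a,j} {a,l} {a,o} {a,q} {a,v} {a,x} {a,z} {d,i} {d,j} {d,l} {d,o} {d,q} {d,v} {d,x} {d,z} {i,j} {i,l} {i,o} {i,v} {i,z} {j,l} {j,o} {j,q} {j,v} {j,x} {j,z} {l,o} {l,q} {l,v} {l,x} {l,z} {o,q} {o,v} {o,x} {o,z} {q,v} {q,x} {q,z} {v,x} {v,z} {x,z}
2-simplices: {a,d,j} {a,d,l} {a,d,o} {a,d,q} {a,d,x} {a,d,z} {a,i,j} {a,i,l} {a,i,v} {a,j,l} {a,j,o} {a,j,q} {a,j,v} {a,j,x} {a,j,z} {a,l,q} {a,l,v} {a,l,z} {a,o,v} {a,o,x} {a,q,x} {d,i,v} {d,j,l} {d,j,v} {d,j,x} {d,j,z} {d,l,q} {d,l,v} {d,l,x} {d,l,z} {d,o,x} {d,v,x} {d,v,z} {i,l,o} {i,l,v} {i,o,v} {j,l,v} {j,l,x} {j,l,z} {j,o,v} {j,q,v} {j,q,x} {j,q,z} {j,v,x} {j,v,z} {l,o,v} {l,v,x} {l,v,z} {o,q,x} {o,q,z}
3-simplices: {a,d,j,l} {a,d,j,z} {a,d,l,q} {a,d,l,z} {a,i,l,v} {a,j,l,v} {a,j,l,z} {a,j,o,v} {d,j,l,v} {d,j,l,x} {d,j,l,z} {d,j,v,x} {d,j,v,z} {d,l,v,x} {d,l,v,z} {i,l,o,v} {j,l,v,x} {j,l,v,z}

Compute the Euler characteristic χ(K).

n_0=10 n_1=43 n_2=50 n_3=18
χ=+10−43+50−18=-1

χ(K)=-1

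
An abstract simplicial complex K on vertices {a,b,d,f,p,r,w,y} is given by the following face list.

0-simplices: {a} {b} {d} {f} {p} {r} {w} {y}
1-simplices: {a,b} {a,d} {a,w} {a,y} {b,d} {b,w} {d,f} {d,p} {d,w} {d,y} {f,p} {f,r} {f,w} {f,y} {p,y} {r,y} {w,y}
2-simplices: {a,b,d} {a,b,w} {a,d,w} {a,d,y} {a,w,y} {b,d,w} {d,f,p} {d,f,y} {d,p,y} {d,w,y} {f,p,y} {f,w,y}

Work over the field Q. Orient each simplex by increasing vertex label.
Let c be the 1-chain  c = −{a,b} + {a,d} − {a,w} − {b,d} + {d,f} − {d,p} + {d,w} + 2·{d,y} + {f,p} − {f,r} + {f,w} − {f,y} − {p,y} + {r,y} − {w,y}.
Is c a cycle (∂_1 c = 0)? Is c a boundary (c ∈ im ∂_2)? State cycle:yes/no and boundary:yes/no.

n_0=8 n_1=17 n_2=12  [Q]
∂1: piv[ab,ad,aw,ay,df,dp,fr] rk=7  ker:bd,bw,dw,dy,fp,fw,fy,py,ry,wy
∂2: piv[abd,abw,adw,ady,awy,dfp,dfy,dpy,fwy] rk=9  ker:bdw,dwy,fpy
∂1c = {a} − 3·{d} + {f} + {p} − 2·{r} + 2·{w}

cycle:no boundary:no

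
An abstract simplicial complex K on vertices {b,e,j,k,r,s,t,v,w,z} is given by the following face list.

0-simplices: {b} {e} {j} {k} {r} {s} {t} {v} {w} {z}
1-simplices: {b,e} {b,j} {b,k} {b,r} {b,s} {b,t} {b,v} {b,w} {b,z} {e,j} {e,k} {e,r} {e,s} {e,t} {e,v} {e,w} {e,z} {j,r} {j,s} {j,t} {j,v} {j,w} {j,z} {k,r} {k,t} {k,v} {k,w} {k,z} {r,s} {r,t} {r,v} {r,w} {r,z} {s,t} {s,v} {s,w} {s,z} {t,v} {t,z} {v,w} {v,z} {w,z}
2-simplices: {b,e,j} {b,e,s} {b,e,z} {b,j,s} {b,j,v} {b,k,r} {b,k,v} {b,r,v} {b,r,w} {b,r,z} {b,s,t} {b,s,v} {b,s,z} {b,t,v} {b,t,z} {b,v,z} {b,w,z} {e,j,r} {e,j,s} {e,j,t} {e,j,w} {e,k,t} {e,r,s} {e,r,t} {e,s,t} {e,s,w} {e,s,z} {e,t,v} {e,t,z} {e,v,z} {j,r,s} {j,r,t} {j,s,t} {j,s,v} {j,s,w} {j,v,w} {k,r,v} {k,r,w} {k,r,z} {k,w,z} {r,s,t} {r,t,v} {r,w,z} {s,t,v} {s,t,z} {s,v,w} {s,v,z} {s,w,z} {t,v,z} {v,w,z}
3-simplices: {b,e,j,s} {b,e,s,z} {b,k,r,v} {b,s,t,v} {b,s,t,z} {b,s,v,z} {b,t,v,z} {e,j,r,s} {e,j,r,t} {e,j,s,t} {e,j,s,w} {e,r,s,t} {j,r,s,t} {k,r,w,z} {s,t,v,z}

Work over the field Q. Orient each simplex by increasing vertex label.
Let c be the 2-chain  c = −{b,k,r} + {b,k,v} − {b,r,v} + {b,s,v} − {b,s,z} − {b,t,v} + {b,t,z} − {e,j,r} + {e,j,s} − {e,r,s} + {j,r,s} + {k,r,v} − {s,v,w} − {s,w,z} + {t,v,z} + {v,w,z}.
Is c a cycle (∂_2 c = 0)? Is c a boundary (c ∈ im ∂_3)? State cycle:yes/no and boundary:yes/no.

n_0=10 n_1=42 n_2=50 n_3=15  [Q]
∂1: piv[be,bj,bk,br,bs,bt,bv,bw,bz] rk=9  ker:ej,ek,er,es,et,ev,ew,ez,jr,js,jt,jv,jw,jz,kr,kt,kv,kw,kz,rs,rt,rv,rw,rz,st,sv,sw,sz,tv,tz,vw,vz,wz
∂2: piv[bej,bes,bez,bjs,bjv,bkr,bkv,brv,brw,brz,bst,bsv,bsz,btv,btz,bvz,bwz,ejr,ejt,ejw,ekt,ers,ert,est,esw,etv,jvw,krw,krz,rtv,swz] rk=31  ker:ejs,esz,etz,evz,jrs,jrt,jst,jsv,jsw,krv,kwz,rst,rwz,stv,stz,svw,svz,tvz,vwz
∂3: piv[bejs,besz,bkrv,bstv,bstz,bsvz,btvz,ejrs,ejrt,ejst,ejsw,erst,krwz] rk=13  ker:jrst,stvz
∂2c = 0
c vs im∂3: residual ≠ 0 ⇒ not boundary

cycle:yes boundary:no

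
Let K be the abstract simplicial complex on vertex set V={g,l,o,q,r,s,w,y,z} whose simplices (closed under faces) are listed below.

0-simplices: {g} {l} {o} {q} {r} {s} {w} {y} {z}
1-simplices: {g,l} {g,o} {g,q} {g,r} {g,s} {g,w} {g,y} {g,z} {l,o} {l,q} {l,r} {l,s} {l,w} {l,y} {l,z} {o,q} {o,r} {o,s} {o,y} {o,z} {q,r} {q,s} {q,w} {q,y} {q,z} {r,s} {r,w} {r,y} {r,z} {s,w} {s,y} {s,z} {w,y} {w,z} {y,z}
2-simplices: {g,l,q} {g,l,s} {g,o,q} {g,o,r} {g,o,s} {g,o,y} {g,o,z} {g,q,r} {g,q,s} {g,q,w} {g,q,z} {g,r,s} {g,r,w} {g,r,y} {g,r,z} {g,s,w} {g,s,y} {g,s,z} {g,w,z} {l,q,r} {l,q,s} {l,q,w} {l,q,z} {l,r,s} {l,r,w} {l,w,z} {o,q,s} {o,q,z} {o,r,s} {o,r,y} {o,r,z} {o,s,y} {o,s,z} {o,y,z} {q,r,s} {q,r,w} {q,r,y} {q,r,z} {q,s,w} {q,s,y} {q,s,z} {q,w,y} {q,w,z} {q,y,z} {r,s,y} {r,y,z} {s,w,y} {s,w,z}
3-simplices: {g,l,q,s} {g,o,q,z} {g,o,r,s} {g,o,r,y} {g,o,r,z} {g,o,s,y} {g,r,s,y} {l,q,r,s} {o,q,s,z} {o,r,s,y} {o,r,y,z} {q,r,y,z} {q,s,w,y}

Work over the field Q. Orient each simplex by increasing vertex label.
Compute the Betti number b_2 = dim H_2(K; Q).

b_2=11

n_0=9 n_1=35 n_2=48 n_3=13  [Q]
∂1: piv[gl,go,gq,gr,gs,gw,gy,gz] rk=8  ker:lo,lq,lr,ls,lw,ly,lz,oq,or,os,oy,oz,qr,qs,qw,qy,qz,rs,rw,ry,rz,sw,sy,sz,wy,wz,yz
∂2: piv[glq,gls,goq,gor,gos,goy,goz,gqr,gqs,gqw,gqz,grs,grw,gry,grz,gsw,gsy,gsz,gwz,lqr,lqw,lqz,oyz,qry,qwy] rk=25  ker:lqs,lrs,lrw,lwz,oqs,oqz,ors,ory,orz,osy,osz,qrs,qrw,qrz,qsw,qsy,qsz,qwz,qyz,rsy,ryz,swy,swz
∂3: piv[glqs,goqz,gors,gory,gorz,gosy,grsy,lqrs,oqsz,oryz,qryz,qswy] rk=12  ker:orsy
b_2=(48−25)−12=11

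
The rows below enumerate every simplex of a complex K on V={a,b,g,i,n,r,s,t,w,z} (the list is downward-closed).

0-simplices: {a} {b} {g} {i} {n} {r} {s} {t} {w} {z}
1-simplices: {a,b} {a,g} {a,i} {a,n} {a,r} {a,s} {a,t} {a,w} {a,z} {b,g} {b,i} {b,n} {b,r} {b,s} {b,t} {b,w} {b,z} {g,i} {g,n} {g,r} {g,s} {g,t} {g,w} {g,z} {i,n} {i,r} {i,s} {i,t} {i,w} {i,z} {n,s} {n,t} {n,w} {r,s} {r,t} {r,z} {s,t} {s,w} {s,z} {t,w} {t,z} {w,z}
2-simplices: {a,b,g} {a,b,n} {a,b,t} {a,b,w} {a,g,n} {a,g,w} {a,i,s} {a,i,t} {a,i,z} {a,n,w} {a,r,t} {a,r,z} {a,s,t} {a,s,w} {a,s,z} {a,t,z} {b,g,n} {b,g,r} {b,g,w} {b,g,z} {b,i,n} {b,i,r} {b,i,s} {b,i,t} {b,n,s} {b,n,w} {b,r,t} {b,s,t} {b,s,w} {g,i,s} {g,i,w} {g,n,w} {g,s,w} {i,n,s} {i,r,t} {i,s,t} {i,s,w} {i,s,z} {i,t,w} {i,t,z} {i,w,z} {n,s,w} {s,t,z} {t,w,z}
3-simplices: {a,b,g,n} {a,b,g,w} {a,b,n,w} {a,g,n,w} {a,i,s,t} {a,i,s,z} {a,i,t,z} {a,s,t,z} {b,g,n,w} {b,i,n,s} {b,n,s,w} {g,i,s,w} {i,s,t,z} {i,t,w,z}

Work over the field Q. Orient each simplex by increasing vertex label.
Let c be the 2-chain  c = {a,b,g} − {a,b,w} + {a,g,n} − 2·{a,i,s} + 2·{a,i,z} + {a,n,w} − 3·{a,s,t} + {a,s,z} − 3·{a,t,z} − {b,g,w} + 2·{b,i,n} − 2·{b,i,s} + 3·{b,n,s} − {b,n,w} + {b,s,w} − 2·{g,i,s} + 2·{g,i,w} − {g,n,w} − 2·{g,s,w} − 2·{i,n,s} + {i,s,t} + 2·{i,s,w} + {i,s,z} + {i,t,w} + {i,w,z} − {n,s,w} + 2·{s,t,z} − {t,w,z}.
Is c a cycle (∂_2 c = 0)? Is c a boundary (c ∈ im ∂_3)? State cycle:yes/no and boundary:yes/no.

n_0=10 n_1=42 n_2=44 n_3=14  [Q]
∂1: piv[ab,ag,ai,an,ar,as,at,aw,az] rk=9  ker:bg,bi,bn,br,bs,bt,bw,bz,gi,gn,gr,gs,gt,gw,gz,in,ir,is,it,iw,iz,ns,nt,nw,rs,rt,rz,st,sw,sz,tw,tz,wz
∂2: piv[abg,abn,abt,abw,agn,agw,ais,ait,aiz,anw,art,arz,ast,asw,asz,atz,bgr,bgz,bin,bir,bis,bit,bns,brt,gis,giw,gsw,itw,iwz] rk=29  ker:bgn,bgw,bnw,bst,bsw,gnw,ins,irt,ist,isw,isz,itz,nsw,stz,twz
∂3: piv[abgn,abgw,abnw,agnw,aist,aisz,aitz,astz,bins,bnsw,gisw,itwz] rk=12  ker:bgnw,istz
∂2c = 0
c vs im∂3: reduces to 0 ⇒ boundary

cycle:yes boundary:yes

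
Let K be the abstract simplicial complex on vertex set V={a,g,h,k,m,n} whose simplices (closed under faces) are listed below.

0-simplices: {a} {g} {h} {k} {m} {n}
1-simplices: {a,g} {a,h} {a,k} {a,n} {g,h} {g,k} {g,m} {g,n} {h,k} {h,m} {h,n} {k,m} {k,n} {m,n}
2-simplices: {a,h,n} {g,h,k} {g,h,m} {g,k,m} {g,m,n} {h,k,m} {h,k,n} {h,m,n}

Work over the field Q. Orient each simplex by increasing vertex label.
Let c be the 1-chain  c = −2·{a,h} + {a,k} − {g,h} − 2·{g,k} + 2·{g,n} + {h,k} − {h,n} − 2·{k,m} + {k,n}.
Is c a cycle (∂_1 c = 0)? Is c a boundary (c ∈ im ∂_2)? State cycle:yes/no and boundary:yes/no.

cycle:no boundary:no

n_0=6 n_1=14 n_2=8  [Q]
∂1: piv[ag,ah,ak,an,gm] rk=5  ker:gh,gk,gn,hk,hm,hn,km,kn,mn
∂2: piv[ahn,ghk,ghm,gkm,gmn,hkn,hmn] rk=7  ker:hkm
∂1c = {a} + {g} − 3·{h} + {k} − 2·{m} + 2·{n}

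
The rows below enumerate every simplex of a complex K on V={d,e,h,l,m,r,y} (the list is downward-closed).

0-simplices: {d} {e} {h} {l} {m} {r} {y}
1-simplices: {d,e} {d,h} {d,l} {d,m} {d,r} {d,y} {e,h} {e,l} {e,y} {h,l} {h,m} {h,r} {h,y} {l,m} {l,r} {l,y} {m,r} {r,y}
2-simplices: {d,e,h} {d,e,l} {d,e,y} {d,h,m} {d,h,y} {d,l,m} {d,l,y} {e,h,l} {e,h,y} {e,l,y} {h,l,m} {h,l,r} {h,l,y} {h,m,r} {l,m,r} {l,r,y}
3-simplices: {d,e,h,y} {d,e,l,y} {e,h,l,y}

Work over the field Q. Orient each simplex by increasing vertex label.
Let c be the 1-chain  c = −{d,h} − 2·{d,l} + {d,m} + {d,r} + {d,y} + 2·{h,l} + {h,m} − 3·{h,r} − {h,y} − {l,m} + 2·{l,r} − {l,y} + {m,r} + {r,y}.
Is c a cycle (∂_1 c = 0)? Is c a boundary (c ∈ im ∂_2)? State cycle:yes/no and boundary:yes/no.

n_0=7 n_1=18 n_2=16 n_3=3  [Q]
∂1: piv[de,dh,dl,dm,dr,dy] rk=6  ker:eh,el,ey,hl,hm,hr,hy,lm,lr,ly,mr,ry
∂2: piv[deh,del,dey,dhm,dhy,dlm,dly,ehl,hlr,hmr,lry] rk=11  ker:ehy,ely,hlm,hly,lmr
∂3: piv[dehy,dely,ehly] rk=3
∂1c = 0
c vs im∂2: residual ≠ 0 ⇒ not boundary

cycle:yes boundary:no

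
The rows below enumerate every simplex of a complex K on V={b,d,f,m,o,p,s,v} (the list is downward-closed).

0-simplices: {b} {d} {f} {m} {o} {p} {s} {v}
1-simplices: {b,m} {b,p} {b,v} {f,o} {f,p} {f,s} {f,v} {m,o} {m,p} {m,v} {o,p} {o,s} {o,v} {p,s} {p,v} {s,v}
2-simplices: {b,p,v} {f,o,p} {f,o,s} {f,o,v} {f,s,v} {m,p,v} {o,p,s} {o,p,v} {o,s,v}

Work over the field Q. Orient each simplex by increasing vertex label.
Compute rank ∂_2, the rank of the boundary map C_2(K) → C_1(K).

rank∂_2=8

n_0=8 n_1=16 n_2=9  [Q]
∂1: piv[bm,bp,bv,fo,fp,fs] rk=6  ker:fv,mo,mp,mv,op,os,ov,ps,pv,sv
∂2: piv[bpv,fop,fos,fov,fsv,mpv,ops,opv] rk=8  ker:osv
rk∂_2=8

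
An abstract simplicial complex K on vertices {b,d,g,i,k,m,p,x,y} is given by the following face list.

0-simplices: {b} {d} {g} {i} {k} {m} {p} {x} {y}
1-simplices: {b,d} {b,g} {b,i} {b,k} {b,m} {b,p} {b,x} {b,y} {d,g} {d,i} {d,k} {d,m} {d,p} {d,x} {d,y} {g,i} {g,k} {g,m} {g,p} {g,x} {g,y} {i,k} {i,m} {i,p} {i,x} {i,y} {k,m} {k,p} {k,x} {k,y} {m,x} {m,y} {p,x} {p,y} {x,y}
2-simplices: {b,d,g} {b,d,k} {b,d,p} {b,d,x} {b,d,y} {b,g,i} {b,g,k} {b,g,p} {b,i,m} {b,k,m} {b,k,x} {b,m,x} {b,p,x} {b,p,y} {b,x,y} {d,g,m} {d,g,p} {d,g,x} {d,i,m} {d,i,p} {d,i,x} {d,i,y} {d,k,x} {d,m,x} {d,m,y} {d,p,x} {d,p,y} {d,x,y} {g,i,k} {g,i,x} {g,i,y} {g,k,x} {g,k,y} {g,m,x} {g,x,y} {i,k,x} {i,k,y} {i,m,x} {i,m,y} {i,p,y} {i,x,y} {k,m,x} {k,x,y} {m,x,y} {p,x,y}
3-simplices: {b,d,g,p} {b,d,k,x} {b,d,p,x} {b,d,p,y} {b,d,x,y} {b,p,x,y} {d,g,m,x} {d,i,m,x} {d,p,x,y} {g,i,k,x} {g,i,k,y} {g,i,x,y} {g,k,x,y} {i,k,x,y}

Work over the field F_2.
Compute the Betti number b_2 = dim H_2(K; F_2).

n_0=9 n_1=35 n_2=45 n_3=14  [Z2]
∂1: piv[bd,bg,bi,bk,bm,bp,bx,by] rk=8  ker:dg,di,dk,dm,dp,dx,dy,gi,gk,gm,gp,gx,gy,ik,im,ip,ix,iy,km,kp,kx,ky,mx,my,px,py,xy
∂2: piv[bdg,bdk,bdp,bdx,bdy,bgi,bgk,bgp,bim,bkm,bkx,bmx,bpx,bpy,bxy,dgm,dgx,dim,dip,dix,diy,dmx,dmy,gik,giy,gky] rk=26  ker:dgp,dkx,dpx,dpy,dxy,gix,gkx,gmx,gxy,ikx,iky,imx,imy,ipy,ixy,kmx,kxy,mxy,pxy
∂3: piv[bdgp,bdkx,bdpx,bdpy,bdxy,bpxy,dgmx,dimx,gikx,giky,gixy,gkxy] rk=12  ker:dpxy,ikxy
b_2=(45−26)−12=7

b_2=7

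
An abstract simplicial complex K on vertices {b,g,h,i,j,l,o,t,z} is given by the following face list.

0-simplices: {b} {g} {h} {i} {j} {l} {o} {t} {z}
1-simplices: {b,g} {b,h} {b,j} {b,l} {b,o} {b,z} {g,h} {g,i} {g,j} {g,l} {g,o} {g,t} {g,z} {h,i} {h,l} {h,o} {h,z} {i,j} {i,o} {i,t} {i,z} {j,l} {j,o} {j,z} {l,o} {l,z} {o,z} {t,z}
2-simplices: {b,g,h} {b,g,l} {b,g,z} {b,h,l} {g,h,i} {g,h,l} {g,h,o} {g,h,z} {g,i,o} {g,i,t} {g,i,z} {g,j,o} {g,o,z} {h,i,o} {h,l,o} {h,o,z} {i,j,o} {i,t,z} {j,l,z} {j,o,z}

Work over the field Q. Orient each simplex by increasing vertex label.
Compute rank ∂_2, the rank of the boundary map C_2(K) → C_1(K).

rank∂_2=17

n_0=9 n_1=28 n_2=20  [Q]
∂1: piv[bg,bh,bj,bl,bo,bz,gi,gt] rk=8  ker:gh,gj,gl,go,gz,hi,hl,ho,hz,ij,io,it,iz,jl,jo,jz,lo,lz,oz,tz
∂2: piv[bgh,bgl,bgz,bhl,ghi,gho,ghz,gio,git,giz,gjo,goz,hlo,ijo,itz,jlz,joz] rk=17  ker:ghl,hio,hoz
rk∂_2=17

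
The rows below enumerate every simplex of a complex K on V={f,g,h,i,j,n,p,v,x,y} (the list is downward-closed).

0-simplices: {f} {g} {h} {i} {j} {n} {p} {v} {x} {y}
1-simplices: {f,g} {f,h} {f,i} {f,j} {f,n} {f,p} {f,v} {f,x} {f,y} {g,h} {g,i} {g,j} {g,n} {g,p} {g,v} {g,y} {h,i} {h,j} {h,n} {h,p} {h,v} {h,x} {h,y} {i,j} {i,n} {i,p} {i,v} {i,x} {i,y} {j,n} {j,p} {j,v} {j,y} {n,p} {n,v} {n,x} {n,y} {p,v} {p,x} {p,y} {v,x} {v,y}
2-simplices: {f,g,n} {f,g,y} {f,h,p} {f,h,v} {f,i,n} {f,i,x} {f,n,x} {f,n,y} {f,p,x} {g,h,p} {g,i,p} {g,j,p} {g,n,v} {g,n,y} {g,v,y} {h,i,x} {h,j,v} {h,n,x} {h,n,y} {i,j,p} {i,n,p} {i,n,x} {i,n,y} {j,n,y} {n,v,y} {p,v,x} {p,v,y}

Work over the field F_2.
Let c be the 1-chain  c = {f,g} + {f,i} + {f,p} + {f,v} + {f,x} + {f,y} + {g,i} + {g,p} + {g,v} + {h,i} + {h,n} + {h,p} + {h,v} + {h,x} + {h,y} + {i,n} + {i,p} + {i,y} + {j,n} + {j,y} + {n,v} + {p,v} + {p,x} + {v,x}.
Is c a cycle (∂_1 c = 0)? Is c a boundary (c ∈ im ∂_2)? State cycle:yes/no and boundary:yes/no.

n_0=10 n_1=42 n_2=27  [Z2]
∂1: piv[fg,fh,fi,fj,fn,fp,fv,fx,fy] rk=9  ker:gh,gi,gj,gn,gp,gv,gy,hi,hj,hn,hp,hv,hx,hy,ij,in,ip,iv,ix,iy,jn,jp,jv,jy,np,nv,nx,ny,pv,px,py,vx,vy
∂2: piv[fgn,fgy,fhp,fhv,fin,fix,fnx,fny,fpx,ghp,gip,gjp,gnv,gvy,hix,hjv,hnx,hny,ijp,inp,iny,jny,pvx,pvy] rk=24  ker:gny,inx,nvy
∂1c = 0
c vs im∂2: reduces to 0 ⇒ boundary

cycle:yes boundary:yes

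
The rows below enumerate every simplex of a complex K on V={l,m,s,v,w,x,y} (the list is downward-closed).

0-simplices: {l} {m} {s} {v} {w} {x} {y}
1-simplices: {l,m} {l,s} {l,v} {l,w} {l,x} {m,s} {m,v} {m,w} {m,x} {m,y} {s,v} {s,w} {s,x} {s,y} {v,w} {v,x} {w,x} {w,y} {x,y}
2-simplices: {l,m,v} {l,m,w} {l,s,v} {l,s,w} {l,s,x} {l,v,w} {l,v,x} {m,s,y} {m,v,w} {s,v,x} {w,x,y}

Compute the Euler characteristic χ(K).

n_0=7 n_1=19 n_2=11
χ=+7−19+11=-1

χ(K)=-1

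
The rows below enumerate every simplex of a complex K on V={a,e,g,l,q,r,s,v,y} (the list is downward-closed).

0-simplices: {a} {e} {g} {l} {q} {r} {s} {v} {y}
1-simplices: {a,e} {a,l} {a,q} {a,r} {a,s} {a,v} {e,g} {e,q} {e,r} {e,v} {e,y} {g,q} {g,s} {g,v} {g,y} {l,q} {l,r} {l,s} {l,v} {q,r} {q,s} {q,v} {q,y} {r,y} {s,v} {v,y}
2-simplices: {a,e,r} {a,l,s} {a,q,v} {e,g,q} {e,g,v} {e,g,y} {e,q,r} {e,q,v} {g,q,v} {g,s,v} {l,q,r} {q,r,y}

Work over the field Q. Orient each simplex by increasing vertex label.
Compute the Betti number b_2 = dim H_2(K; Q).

b_2=1

n_0=9 n_1=26 n_2=12  [Q]
∂1: piv[ae,al,aq,ar,as,av,eg,ey] rk=8  ker:eq,er,ev,gq,gs,gv,gy,lq,lr,ls,lv,qr,qs,qv,qy,ry,sv,vy
∂2: piv[aer,als,aqv,egq,egv,egy,eqr,eqv,gsv,lqr,qry] rk=11  ker:gqv
b_2=(12−11)−0=1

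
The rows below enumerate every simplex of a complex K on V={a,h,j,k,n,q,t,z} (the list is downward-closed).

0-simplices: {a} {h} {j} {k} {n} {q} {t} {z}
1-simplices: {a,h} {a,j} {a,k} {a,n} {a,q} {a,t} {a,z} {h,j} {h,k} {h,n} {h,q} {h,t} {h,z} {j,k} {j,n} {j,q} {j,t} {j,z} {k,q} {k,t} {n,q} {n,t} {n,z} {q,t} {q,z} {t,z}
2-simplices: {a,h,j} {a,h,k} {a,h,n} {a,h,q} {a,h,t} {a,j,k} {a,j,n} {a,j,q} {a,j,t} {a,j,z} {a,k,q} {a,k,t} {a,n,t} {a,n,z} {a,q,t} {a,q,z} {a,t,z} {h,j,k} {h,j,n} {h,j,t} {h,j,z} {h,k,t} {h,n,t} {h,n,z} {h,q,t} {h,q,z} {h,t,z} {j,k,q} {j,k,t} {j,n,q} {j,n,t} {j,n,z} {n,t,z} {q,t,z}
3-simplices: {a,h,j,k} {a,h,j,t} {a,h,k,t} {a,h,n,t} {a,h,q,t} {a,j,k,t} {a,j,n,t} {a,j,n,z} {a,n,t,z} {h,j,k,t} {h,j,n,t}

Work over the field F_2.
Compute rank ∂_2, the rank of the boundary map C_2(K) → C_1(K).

n_0=8 n_1=26 n_2=34 n_3=11  [Z2]
∂1: piv[ah,aj,ak,an,aq,at,az] rk=7  ker:hj,hk,hn,hq,ht,hz,jk,jn,jq,jt,jz,kq,kt,nq,nt,nz,qt,qz,tz
∂2: piv[ahj,ahk,ahn,ahq,aht,ajk,ajn,ajq,ajt,ajz,akq,akt,ant,anz,aqt,aqz,atz,hjz,jnq] rk=19  ker:hjk,hjn,hjt,hkt,hnt,hnz,hqt,hqz,htz,jkq,jkt,jnt,jnz,ntz,qtz
∂3: piv[ahjk,ahjt,ahkt,ahnt,ahqt,ajkt,ajnt,ajnz,antz,hjnt] rk=10  ker:hjkt
rk∂_2=19

rank∂_2=19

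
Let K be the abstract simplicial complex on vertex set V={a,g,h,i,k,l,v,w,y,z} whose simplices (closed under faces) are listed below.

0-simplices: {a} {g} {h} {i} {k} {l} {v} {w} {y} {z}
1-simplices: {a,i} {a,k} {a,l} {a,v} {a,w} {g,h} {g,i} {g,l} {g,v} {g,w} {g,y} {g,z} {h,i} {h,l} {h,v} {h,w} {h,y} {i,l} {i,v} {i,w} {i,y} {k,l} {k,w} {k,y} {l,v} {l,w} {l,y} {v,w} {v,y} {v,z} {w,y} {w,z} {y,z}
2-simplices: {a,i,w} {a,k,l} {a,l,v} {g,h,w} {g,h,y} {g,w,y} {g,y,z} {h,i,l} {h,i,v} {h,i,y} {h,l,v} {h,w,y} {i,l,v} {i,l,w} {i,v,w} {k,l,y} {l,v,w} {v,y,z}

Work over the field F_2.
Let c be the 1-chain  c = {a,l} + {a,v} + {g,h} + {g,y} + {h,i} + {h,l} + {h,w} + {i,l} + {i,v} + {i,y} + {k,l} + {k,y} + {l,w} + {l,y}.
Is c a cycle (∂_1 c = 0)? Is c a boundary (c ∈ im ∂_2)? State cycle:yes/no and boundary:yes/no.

n_0=10 n_1=33 n_2=18  [Z2]
∂1: piv[ai,ak,al,av,aw,gh,gi,gy,gz] rk=9  ker:gl,gv,gw,hi,hl,hv,hw,hy,il,iv,iw,iy,kl,kw,ky,lv,lw,ly,vw,vy,vz,wy,wz,yz
∂2: piv[aiw,akl,alv,ghw,ghy,gwy,gyz,hil,hiv,hiy,hlv,ilw,ivw,kly,vyz] rk=15  ker:hwy,ilv,lvw
∂1c = 0
c vs im∂2: residual ≠ 0 ⇒ not boundary

cycle:yes boundary:no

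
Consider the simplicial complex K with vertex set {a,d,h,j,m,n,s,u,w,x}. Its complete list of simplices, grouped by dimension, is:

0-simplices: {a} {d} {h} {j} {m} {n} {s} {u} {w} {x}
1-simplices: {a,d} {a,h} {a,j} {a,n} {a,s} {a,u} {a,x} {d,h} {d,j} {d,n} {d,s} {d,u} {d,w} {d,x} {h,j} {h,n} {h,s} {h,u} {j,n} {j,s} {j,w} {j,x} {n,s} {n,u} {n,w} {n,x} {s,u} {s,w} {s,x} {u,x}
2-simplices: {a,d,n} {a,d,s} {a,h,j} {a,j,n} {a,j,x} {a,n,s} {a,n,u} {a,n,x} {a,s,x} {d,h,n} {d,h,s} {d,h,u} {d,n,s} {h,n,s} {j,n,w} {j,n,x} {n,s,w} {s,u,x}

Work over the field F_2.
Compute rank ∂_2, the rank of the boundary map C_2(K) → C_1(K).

rank∂_2=15

n_0=10 n_1=30 n_2=18  [Z2]
∂1: piv[ad,ah,aj,an,as,au,ax,dw] rk=8  ker:dh,dj,dn,ds,du,dx,hj,hn,hs,hu,jn,js,jw,jx,ns,nu,nw,nx,su,sw,sx,ux
∂2: piv[adn,ads,ahj,ajn,ajx,ans,anu,anx,asx,dhn,dhs,dhu,jnw,nsw,sux] rk=15  ker:dns,hns,jnx
rk∂_2=15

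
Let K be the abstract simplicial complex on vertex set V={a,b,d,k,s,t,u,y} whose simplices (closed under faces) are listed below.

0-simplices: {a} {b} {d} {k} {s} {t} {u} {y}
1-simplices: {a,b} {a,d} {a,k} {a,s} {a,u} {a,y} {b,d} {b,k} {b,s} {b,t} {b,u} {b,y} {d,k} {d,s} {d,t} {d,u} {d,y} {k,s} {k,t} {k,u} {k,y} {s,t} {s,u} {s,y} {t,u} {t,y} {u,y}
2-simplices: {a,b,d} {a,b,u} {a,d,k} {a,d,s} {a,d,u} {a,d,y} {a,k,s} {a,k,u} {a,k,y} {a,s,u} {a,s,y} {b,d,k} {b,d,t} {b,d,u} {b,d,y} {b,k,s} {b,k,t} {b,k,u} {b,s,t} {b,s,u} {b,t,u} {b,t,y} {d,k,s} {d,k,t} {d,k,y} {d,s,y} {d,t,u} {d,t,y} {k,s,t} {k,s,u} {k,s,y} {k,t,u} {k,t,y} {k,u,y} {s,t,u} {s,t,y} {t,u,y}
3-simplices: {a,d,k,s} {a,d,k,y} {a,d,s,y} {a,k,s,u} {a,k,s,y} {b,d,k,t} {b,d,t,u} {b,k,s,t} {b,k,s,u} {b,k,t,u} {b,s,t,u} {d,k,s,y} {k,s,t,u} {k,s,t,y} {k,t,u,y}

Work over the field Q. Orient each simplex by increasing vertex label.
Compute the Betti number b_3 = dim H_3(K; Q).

n_0=8 n_1=27 n_2=37 n_3=15  [Q]
∂1: piv[ab,ad,ak,as,au,ay,bt] rk=7  ker:bd,bk,bs,bu,by,dk,ds,dt,du,dy,ks,kt,ku,ky,st,su,sy,tu,ty,uy
∂2: piv[abd,abu,adk,ads,adu,ady,aks,aku,aky,asu,asy,bdk,bdt,bdy,bks,bkt,bst,btu,bty,kuy] rk=20  ker:bdu,bku,bsu,dks,dkt,dky,dsy,dtu,dty,kst,ksu,ksy,ktu,kty,stu,sty,tuy
∂3: piv[adks,adky,adsy,aksu,aksy,bdkt,bdtu,bkst,bksu,bktu,bstu,ksty,ktuy] rk=13  ker:dksy,kstu
b_3=(15−13)−0=2

b_3=2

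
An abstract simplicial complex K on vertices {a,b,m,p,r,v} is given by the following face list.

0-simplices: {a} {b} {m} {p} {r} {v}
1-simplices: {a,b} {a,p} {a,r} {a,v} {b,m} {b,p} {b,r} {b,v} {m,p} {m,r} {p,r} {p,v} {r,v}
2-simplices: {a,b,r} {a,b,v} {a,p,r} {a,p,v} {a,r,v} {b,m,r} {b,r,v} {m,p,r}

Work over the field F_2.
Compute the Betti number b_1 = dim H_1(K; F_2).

b_1=1

n_0=6 n_1=13 n_2=8  [Z2]
∂1: piv[ab,ap,ar,av,bm] rk=5  ker:bp,br,bv,mp,mr,pr,pv,rv
∂2: piv[abr,abv,apr,apv,arv,bmr,mpr] rk=7  ker:brv
b_1=(13−5)−7=1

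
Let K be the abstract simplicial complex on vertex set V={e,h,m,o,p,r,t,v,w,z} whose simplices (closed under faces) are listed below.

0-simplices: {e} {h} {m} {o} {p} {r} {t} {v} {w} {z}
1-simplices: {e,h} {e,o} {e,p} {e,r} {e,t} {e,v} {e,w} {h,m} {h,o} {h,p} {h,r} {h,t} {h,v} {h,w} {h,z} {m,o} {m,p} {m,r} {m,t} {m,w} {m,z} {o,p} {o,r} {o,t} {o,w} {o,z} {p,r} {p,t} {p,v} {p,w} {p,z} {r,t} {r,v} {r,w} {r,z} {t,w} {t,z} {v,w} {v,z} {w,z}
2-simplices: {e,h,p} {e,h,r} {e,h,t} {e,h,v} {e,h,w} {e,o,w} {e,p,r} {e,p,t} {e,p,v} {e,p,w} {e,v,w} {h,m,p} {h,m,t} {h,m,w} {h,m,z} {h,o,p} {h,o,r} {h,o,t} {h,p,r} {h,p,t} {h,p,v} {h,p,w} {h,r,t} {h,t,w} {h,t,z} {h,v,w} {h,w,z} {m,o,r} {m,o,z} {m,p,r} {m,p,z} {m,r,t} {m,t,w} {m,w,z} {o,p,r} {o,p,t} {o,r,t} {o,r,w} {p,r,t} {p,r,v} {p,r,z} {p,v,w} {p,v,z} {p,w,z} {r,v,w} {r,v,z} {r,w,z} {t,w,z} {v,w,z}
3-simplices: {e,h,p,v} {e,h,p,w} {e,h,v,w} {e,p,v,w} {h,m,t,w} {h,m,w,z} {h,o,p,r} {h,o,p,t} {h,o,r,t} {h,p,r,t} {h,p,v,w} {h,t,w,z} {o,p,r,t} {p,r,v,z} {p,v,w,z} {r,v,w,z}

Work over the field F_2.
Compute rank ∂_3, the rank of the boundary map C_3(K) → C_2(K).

rank∂_3=14

n_0=10 n_1=40 n_2=49 n_3=16  [Z2]
∂1: piv[eh,eo,ep,er,et,ev,ew,hm,hz] rk=9  ker:ho,hp,hr,ht,hv,hw,mo,mp,mr,mt,mw,mz,op,or,ot,ow,oz,pr,pt,pv,pw,pz,rt,rv,rw,rz,tw,tz,vw,vz,wz
∂2: piv[ehp,ehr,eht,ehv,ehw,eow,epr,ept,epv,epw,evw,hmp,hmt,hmw,hmz,hop,hor,hot,hrt,htw,htz,hwz,mor,moz,mpr,mpz,orw,prv,prz,pvz,rvw] rk=31  ker:hpr,hpt,hpv,hpw,hvw,mrt,mtw,mwz,opr,opt,ort,prt,pvw,pwz,rvz,rwz,twz,vwz
∂3: piv[ehpv,ehpw,ehvw,epvw,hmtw,hmwz,hopr,hopt,hort,hprt,htwz,prvz,pvwz,rvwz] rk=14  ker:hpvw,oprt
rk∂_3=14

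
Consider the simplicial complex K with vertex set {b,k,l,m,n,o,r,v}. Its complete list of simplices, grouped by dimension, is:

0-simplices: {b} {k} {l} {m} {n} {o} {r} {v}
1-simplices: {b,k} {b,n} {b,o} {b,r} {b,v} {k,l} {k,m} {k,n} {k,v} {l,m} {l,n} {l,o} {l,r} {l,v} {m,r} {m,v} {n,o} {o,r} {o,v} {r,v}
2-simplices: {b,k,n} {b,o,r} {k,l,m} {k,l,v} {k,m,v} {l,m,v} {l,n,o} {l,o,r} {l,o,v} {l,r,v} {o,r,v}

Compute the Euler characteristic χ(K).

χ(K)=-1

n_0=8 n_1=20 n_2=11
χ=+8−20+11=-1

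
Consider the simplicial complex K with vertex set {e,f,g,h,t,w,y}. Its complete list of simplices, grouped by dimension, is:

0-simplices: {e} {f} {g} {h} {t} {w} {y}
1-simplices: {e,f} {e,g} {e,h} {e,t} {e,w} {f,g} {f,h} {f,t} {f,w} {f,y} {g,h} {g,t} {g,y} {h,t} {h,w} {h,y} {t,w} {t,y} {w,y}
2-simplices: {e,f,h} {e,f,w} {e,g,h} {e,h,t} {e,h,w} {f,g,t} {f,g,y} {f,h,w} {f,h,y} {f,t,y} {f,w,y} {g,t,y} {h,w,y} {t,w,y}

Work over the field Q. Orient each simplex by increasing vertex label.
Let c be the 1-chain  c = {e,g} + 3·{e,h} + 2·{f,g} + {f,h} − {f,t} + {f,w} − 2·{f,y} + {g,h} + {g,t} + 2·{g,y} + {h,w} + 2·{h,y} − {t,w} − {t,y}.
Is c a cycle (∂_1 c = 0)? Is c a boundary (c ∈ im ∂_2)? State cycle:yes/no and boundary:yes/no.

cycle:no boundary:no

n_0=7 n_1=19 n_2=14  [Q]
∂1: piv[ef,eg,eh,et,ew,fy] rk=6  ker:fg,fh,ft,fw,gh,gt,gy,ht,hw,hy,tw,ty,wy
∂2: piv[efh,efw,egh,eht,ehw,fgt,fgy,fhy,fty,fwy,twy] rk=11  ker:fhw,gty,hwy
∂1c = −4·{e} − {f} − {g} + 2·{h} + 2·{t} + {w} + {y}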